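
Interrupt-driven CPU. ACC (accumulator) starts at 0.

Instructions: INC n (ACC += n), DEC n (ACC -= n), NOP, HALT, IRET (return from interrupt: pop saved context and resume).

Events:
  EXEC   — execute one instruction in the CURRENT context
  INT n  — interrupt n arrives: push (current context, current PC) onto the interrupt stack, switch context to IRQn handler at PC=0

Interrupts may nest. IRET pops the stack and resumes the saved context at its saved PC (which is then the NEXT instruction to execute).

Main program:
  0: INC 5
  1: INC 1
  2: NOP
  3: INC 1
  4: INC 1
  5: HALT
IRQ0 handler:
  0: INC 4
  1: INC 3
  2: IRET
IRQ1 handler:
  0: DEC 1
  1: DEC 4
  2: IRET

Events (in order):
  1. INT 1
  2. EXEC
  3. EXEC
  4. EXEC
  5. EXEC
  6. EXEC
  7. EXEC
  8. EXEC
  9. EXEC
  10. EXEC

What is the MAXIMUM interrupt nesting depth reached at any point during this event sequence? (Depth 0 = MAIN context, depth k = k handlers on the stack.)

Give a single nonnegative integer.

Answer: 1

Derivation:
Event 1 (INT 1): INT 1 arrives: push (MAIN, PC=0), enter IRQ1 at PC=0 (depth now 1) [depth=1]
Event 2 (EXEC): [IRQ1] PC=0: DEC 1 -> ACC=-1 [depth=1]
Event 3 (EXEC): [IRQ1] PC=1: DEC 4 -> ACC=-5 [depth=1]
Event 4 (EXEC): [IRQ1] PC=2: IRET -> resume MAIN at PC=0 (depth now 0) [depth=0]
Event 5 (EXEC): [MAIN] PC=0: INC 5 -> ACC=0 [depth=0]
Event 6 (EXEC): [MAIN] PC=1: INC 1 -> ACC=1 [depth=0]
Event 7 (EXEC): [MAIN] PC=2: NOP [depth=0]
Event 8 (EXEC): [MAIN] PC=3: INC 1 -> ACC=2 [depth=0]
Event 9 (EXEC): [MAIN] PC=4: INC 1 -> ACC=3 [depth=0]
Event 10 (EXEC): [MAIN] PC=5: HALT [depth=0]
Max depth observed: 1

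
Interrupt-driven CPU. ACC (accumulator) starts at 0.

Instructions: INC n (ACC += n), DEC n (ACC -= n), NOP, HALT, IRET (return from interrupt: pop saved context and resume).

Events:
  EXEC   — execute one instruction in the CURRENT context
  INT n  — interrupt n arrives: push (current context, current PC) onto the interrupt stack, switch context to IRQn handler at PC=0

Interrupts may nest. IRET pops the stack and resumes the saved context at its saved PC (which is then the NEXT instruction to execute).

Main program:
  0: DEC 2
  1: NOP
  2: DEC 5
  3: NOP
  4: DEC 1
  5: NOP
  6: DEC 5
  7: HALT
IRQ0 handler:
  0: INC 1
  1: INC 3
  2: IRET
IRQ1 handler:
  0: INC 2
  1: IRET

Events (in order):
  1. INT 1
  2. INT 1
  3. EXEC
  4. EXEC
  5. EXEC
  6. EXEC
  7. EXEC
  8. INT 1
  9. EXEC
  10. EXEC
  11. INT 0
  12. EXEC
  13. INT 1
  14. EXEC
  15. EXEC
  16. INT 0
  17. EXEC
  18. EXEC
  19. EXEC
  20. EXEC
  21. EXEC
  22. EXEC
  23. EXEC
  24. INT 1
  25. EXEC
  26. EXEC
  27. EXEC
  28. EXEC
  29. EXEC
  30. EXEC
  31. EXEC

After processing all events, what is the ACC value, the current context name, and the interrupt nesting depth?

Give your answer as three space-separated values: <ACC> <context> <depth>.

Answer: 5 MAIN 0

Derivation:
Event 1 (INT 1): INT 1 arrives: push (MAIN, PC=0), enter IRQ1 at PC=0 (depth now 1)
Event 2 (INT 1): INT 1 arrives: push (IRQ1, PC=0), enter IRQ1 at PC=0 (depth now 2)
Event 3 (EXEC): [IRQ1] PC=0: INC 2 -> ACC=2
Event 4 (EXEC): [IRQ1] PC=1: IRET -> resume IRQ1 at PC=0 (depth now 1)
Event 5 (EXEC): [IRQ1] PC=0: INC 2 -> ACC=4
Event 6 (EXEC): [IRQ1] PC=1: IRET -> resume MAIN at PC=0 (depth now 0)
Event 7 (EXEC): [MAIN] PC=0: DEC 2 -> ACC=2
Event 8 (INT 1): INT 1 arrives: push (MAIN, PC=1), enter IRQ1 at PC=0 (depth now 1)
Event 9 (EXEC): [IRQ1] PC=0: INC 2 -> ACC=4
Event 10 (EXEC): [IRQ1] PC=1: IRET -> resume MAIN at PC=1 (depth now 0)
Event 11 (INT 0): INT 0 arrives: push (MAIN, PC=1), enter IRQ0 at PC=0 (depth now 1)
Event 12 (EXEC): [IRQ0] PC=0: INC 1 -> ACC=5
Event 13 (INT 1): INT 1 arrives: push (IRQ0, PC=1), enter IRQ1 at PC=0 (depth now 2)
Event 14 (EXEC): [IRQ1] PC=0: INC 2 -> ACC=7
Event 15 (EXEC): [IRQ1] PC=1: IRET -> resume IRQ0 at PC=1 (depth now 1)
Event 16 (INT 0): INT 0 arrives: push (IRQ0, PC=1), enter IRQ0 at PC=0 (depth now 2)
Event 17 (EXEC): [IRQ0] PC=0: INC 1 -> ACC=8
Event 18 (EXEC): [IRQ0] PC=1: INC 3 -> ACC=11
Event 19 (EXEC): [IRQ0] PC=2: IRET -> resume IRQ0 at PC=1 (depth now 1)
Event 20 (EXEC): [IRQ0] PC=1: INC 3 -> ACC=14
Event 21 (EXEC): [IRQ0] PC=2: IRET -> resume MAIN at PC=1 (depth now 0)
Event 22 (EXEC): [MAIN] PC=1: NOP
Event 23 (EXEC): [MAIN] PC=2: DEC 5 -> ACC=9
Event 24 (INT 1): INT 1 arrives: push (MAIN, PC=3), enter IRQ1 at PC=0 (depth now 1)
Event 25 (EXEC): [IRQ1] PC=0: INC 2 -> ACC=11
Event 26 (EXEC): [IRQ1] PC=1: IRET -> resume MAIN at PC=3 (depth now 0)
Event 27 (EXEC): [MAIN] PC=3: NOP
Event 28 (EXEC): [MAIN] PC=4: DEC 1 -> ACC=10
Event 29 (EXEC): [MAIN] PC=5: NOP
Event 30 (EXEC): [MAIN] PC=6: DEC 5 -> ACC=5
Event 31 (EXEC): [MAIN] PC=7: HALT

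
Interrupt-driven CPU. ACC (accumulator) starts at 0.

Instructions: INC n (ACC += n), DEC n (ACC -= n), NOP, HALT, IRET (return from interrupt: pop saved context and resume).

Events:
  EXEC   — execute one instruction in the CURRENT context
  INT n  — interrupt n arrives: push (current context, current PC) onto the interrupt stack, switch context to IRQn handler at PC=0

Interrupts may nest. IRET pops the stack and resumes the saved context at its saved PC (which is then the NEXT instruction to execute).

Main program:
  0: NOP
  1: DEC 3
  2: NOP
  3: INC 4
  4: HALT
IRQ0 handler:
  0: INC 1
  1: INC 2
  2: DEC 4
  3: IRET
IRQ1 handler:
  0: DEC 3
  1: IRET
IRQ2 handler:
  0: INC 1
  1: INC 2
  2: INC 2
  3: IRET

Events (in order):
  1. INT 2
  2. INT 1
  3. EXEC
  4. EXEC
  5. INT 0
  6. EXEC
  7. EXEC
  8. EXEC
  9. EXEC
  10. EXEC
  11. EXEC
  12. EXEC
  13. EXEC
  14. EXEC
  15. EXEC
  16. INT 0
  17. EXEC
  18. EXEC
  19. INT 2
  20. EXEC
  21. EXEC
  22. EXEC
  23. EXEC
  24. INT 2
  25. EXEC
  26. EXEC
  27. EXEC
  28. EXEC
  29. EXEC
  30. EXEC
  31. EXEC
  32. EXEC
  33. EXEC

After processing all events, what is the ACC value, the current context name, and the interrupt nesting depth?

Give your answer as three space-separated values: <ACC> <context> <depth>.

Event 1 (INT 2): INT 2 arrives: push (MAIN, PC=0), enter IRQ2 at PC=0 (depth now 1)
Event 2 (INT 1): INT 1 arrives: push (IRQ2, PC=0), enter IRQ1 at PC=0 (depth now 2)
Event 3 (EXEC): [IRQ1] PC=0: DEC 3 -> ACC=-3
Event 4 (EXEC): [IRQ1] PC=1: IRET -> resume IRQ2 at PC=0 (depth now 1)
Event 5 (INT 0): INT 0 arrives: push (IRQ2, PC=0), enter IRQ0 at PC=0 (depth now 2)
Event 6 (EXEC): [IRQ0] PC=0: INC 1 -> ACC=-2
Event 7 (EXEC): [IRQ0] PC=1: INC 2 -> ACC=0
Event 8 (EXEC): [IRQ0] PC=2: DEC 4 -> ACC=-4
Event 9 (EXEC): [IRQ0] PC=3: IRET -> resume IRQ2 at PC=0 (depth now 1)
Event 10 (EXEC): [IRQ2] PC=0: INC 1 -> ACC=-3
Event 11 (EXEC): [IRQ2] PC=1: INC 2 -> ACC=-1
Event 12 (EXEC): [IRQ2] PC=2: INC 2 -> ACC=1
Event 13 (EXEC): [IRQ2] PC=3: IRET -> resume MAIN at PC=0 (depth now 0)
Event 14 (EXEC): [MAIN] PC=0: NOP
Event 15 (EXEC): [MAIN] PC=1: DEC 3 -> ACC=-2
Event 16 (INT 0): INT 0 arrives: push (MAIN, PC=2), enter IRQ0 at PC=0 (depth now 1)
Event 17 (EXEC): [IRQ0] PC=0: INC 1 -> ACC=-1
Event 18 (EXEC): [IRQ0] PC=1: INC 2 -> ACC=1
Event 19 (INT 2): INT 2 arrives: push (IRQ0, PC=2), enter IRQ2 at PC=0 (depth now 2)
Event 20 (EXEC): [IRQ2] PC=0: INC 1 -> ACC=2
Event 21 (EXEC): [IRQ2] PC=1: INC 2 -> ACC=4
Event 22 (EXEC): [IRQ2] PC=2: INC 2 -> ACC=6
Event 23 (EXEC): [IRQ2] PC=3: IRET -> resume IRQ0 at PC=2 (depth now 1)
Event 24 (INT 2): INT 2 arrives: push (IRQ0, PC=2), enter IRQ2 at PC=0 (depth now 2)
Event 25 (EXEC): [IRQ2] PC=0: INC 1 -> ACC=7
Event 26 (EXEC): [IRQ2] PC=1: INC 2 -> ACC=9
Event 27 (EXEC): [IRQ2] PC=2: INC 2 -> ACC=11
Event 28 (EXEC): [IRQ2] PC=3: IRET -> resume IRQ0 at PC=2 (depth now 1)
Event 29 (EXEC): [IRQ0] PC=2: DEC 4 -> ACC=7
Event 30 (EXEC): [IRQ0] PC=3: IRET -> resume MAIN at PC=2 (depth now 0)
Event 31 (EXEC): [MAIN] PC=2: NOP
Event 32 (EXEC): [MAIN] PC=3: INC 4 -> ACC=11
Event 33 (EXEC): [MAIN] PC=4: HALT

Answer: 11 MAIN 0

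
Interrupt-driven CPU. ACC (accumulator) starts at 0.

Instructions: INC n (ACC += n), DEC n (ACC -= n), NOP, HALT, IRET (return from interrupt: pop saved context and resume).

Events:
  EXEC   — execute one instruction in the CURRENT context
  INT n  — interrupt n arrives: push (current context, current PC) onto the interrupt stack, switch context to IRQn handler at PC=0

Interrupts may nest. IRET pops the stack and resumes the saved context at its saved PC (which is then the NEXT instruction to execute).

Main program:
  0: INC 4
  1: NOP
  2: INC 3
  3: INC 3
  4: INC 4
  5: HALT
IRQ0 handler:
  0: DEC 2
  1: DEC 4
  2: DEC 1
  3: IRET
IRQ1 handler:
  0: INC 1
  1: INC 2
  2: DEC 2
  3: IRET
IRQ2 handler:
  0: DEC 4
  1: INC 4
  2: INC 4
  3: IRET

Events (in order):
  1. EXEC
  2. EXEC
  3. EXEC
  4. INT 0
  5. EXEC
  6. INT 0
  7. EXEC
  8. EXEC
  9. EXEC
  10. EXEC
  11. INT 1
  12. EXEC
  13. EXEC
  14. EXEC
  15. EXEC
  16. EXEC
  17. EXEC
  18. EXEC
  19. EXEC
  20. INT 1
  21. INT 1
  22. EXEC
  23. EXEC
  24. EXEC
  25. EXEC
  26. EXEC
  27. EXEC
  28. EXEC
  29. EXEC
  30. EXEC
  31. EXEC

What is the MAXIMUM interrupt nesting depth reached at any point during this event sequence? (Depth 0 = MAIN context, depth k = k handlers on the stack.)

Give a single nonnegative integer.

Event 1 (EXEC): [MAIN] PC=0: INC 4 -> ACC=4 [depth=0]
Event 2 (EXEC): [MAIN] PC=1: NOP [depth=0]
Event 3 (EXEC): [MAIN] PC=2: INC 3 -> ACC=7 [depth=0]
Event 4 (INT 0): INT 0 arrives: push (MAIN, PC=3), enter IRQ0 at PC=0 (depth now 1) [depth=1]
Event 5 (EXEC): [IRQ0] PC=0: DEC 2 -> ACC=5 [depth=1]
Event 6 (INT 0): INT 0 arrives: push (IRQ0, PC=1), enter IRQ0 at PC=0 (depth now 2) [depth=2]
Event 7 (EXEC): [IRQ0] PC=0: DEC 2 -> ACC=3 [depth=2]
Event 8 (EXEC): [IRQ0] PC=1: DEC 4 -> ACC=-1 [depth=2]
Event 9 (EXEC): [IRQ0] PC=2: DEC 1 -> ACC=-2 [depth=2]
Event 10 (EXEC): [IRQ0] PC=3: IRET -> resume IRQ0 at PC=1 (depth now 1) [depth=1]
Event 11 (INT 1): INT 1 arrives: push (IRQ0, PC=1), enter IRQ1 at PC=0 (depth now 2) [depth=2]
Event 12 (EXEC): [IRQ1] PC=0: INC 1 -> ACC=-1 [depth=2]
Event 13 (EXEC): [IRQ1] PC=1: INC 2 -> ACC=1 [depth=2]
Event 14 (EXEC): [IRQ1] PC=2: DEC 2 -> ACC=-1 [depth=2]
Event 15 (EXEC): [IRQ1] PC=3: IRET -> resume IRQ0 at PC=1 (depth now 1) [depth=1]
Event 16 (EXEC): [IRQ0] PC=1: DEC 4 -> ACC=-5 [depth=1]
Event 17 (EXEC): [IRQ0] PC=2: DEC 1 -> ACC=-6 [depth=1]
Event 18 (EXEC): [IRQ0] PC=3: IRET -> resume MAIN at PC=3 (depth now 0) [depth=0]
Event 19 (EXEC): [MAIN] PC=3: INC 3 -> ACC=-3 [depth=0]
Event 20 (INT 1): INT 1 arrives: push (MAIN, PC=4), enter IRQ1 at PC=0 (depth now 1) [depth=1]
Event 21 (INT 1): INT 1 arrives: push (IRQ1, PC=0), enter IRQ1 at PC=0 (depth now 2) [depth=2]
Event 22 (EXEC): [IRQ1] PC=0: INC 1 -> ACC=-2 [depth=2]
Event 23 (EXEC): [IRQ1] PC=1: INC 2 -> ACC=0 [depth=2]
Event 24 (EXEC): [IRQ1] PC=2: DEC 2 -> ACC=-2 [depth=2]
Event 25 (EXEC): [IRQ1] PC=3: IRET -> resume IRQ1 at PC=0 (depth now 1) [depth=1]
Event 26 (EXEC): [IRQ1] PC=0: INC 1 -> ACC=-1 [depth=1]
Event 27 (EXEC): [IRQ1] PC=1: INC 2 -> ACC=1 [depth=1]
Event 28 (EXEC): [IRQ1] PC=2: DEC 2 -> ACC=-1 [depth=1]
Event 29 (EXEC): [IRQ1] PC=3: IRET -> resume MAIN at PC=4 (depth now 0) [depth=0]
Event 30 (EXEC): [MAIN] PC=4: INC 4 -> ACC=3 [depth=0]
Event 31 (EXEC): [MAIN] PC=5: HALT [depth=0]
Max depth observed: 2

Answer: 2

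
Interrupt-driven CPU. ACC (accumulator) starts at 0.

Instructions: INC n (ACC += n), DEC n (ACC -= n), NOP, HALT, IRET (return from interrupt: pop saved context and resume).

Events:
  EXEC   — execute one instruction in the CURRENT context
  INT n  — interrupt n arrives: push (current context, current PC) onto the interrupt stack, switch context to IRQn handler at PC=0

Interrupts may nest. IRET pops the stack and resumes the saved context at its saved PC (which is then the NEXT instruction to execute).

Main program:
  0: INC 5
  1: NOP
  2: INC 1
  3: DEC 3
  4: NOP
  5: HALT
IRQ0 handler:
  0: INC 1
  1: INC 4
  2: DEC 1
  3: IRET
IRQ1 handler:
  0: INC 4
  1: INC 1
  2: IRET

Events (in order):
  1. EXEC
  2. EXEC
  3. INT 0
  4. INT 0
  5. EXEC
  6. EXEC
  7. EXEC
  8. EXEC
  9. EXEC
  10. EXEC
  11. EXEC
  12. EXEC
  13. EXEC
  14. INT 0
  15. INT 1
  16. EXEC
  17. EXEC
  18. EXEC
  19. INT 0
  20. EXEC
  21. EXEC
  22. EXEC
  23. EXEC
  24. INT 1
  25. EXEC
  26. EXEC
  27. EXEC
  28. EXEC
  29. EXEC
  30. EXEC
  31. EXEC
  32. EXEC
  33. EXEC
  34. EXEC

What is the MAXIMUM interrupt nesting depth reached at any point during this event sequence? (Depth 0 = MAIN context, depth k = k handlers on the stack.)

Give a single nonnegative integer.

Answer: 2

Derivation:
Event 1 (EXEC): [MAIN] PC=0: INC 5 -> ACC=5 [depth=0]
Event 2 (EXEC): [MAIN] PC=1: NOP [depth=0]
Event 3 (INT 0): INT 0 arrives: push (MAIN, PC=2), enter IRQ0 at PC=0 (depth now 1) [depth=1]
Event 4 (INT 0): INT 0 arrives: push (IRQ0, PC=0), enter IRQ0 at PC=0 (depth now 2) [depth=2]
Event 5 (EXEC): [IRQ0] PC=0: INC 1 -> ACC=6 [depth=2]
Event 6 (EXEC): [IRQ0] PC=1: INC 4 -> ACC=10 [depth=2]
Event 7 (EXEC): [IRQ0] PC=2: DEC 1 -> ACC=9 [depth=2]
Event 8 (EXEC): [IRQ0] PC=3: IRET -> resume IRQ0 at PC=0 (depth now 1) [depth=1]
Event 9 (EXEC): [IRQ0] PC=0: INC 1 -> ACC=10 [depth=1]
Event 10 (EXEC): [IRQ0] PC=1: INC 4 -> ACC=14 [depth=1]
Event 11 (EXEC): [IRQ0] PC=2: DEC 1 -> ACC=13 [depth=1]
Event 12 (EXEC): [IRQ0] PC=3: IRET -> resume MAIN at PC=2 (depth now 0) [depth=0]
Event 13 (EXEC): [MAIN] PC=2: INC 1 -> ACC=14 [depth=0]
Event 14 (INT 0): INT 0 arrives: push (MAIN, PC=3), enter IRQ0 at PC=0 (depth now 1) [depth=1]
Event 15 (INT 1): INT 1 arrives: push (IRQ0, PC=0), enter IRQ1 at PC=0 (depth now 2) [depth=2]
Event 16 (EXEC): [IRQ1] PC=0: INC 4 -> ACC=18 [depth=2]
Event 17 (EXEC): [IRQ1] PC=1: INC 1 -> ACC=19 [depth=2]
Event 18 (EXEC): [IRQ1] PC=2: IRET -> resume IRQ0 at PC=0 (depth now 1) [depth=1]
Event 19 (INT 0): INT 0 arrives: push (IRQ0, PC=0), enter IRQ0 at PC=0 (depth now 2) [depth=2]
Event 20 (EXEC): [IRQ0] PC=0: INC 1 -> ACC=20 [depth=2]
Event 21 (EXEC): [IRQ0] PC=1: INC 4 -> ACC=24 [depth=2]
Event 22 (EXEC): [IRQ0] PC=2: DEC 1 -> ACC=23 [depth=2]
Event 23 (EXEC): [IRQ0] PC=3: IRET -> resume IRQ0 at PC=0 (depth now 1) [depth=1]
Event 24 (INT 1): INT 1 arrives: push (IRQ0, PC=0), enter IRQ1 at PC=0 (depth now 2) [depth=2]
Event 25 (EXEC): [IRQ1] PC=0: INC 4 -> ACC=27 [depth=2]
Event 26 (EXEC): [IRQ1] PC=1: INC 1 -> ACC=28 [depth=2]
Event 27 (EXEC): [IRQ1] PC=2: IRET -> resume IRQ0 at PC=0 (depth now 1) [depth=1]
Event 28 (EXEC): [IRQ0] PC=0: INC 1 -> ACC=29 [depth=1]
Event 29 (EXEC): [IRQ0] PC=1: INC 4 -> ACC=33 [depth=1]
Event 30 (EXEC): [IRQ0] PC=2: DEC 1 -> ACC=32 [depth=1]
Event 31 (EXEC): [IRQ0] PC=3: IRET -> resume MAIN at PC=3 (depth now 0) [depth=0]
Event 32 (EXEC): [MAIN] PC=3: DEC 3 -> ACC=29 [depth=0]
Event 33 (EXEC): [MAIN] PC=4: NOP [depth=0]
Event 34 (EXEC): [MAIN] PC=5: HALT [depth=0]
Max depth observed: 2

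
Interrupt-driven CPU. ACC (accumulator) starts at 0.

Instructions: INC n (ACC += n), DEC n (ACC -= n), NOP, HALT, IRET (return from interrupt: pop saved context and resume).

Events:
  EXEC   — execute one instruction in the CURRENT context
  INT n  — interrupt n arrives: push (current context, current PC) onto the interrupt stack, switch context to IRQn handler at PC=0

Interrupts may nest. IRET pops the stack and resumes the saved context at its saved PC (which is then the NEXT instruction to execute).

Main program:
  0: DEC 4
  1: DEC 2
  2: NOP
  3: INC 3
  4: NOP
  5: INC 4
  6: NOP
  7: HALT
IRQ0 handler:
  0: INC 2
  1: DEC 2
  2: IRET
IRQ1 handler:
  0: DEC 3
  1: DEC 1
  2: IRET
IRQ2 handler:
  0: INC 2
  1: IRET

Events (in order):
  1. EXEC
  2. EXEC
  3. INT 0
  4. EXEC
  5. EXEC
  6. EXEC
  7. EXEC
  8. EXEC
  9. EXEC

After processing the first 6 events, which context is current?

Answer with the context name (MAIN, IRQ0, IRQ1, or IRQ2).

Answer: MAIN

Derivation:
Event 1 (EXEC): [MAIN] PC=0: DEC 4 -> ACC=-4
Event 2 (EXEC): [MAIN] PC=1: DEC 2 -> ACC=-6
Event 3 (INT 0): INT 0 arrives: push (MAIN, PC=2), enter IRQ0 at PC=0 (depth now 1)
Event 4 (EXEC): [IRQ0] PC=0: INC 2 -> ACC=-4
Event 5 (EXEC): [IRQ0] PC=1: DEC 2 -> ACC=-6
Event 6 (EXEC): [IRQ0] PC=2: IRET -> resume MAIN at PC=2 (depth now 0)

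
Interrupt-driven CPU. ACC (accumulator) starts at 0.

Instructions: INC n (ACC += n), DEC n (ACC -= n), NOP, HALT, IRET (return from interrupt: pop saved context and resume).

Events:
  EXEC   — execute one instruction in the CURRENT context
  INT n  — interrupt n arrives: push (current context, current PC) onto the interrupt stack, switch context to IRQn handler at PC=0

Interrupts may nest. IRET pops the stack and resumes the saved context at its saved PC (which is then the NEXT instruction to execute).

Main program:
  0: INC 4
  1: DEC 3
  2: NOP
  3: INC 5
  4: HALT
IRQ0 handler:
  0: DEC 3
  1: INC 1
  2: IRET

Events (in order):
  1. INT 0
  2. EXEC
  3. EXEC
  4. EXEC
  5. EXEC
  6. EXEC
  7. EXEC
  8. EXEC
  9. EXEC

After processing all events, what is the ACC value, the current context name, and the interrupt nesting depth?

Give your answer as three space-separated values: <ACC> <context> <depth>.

Event 1 (INT 0): INT 0 arrives: push (MAIN, PC=0), enter IRQ0 at PC=0 (depth now 1)
Event 2 (EXEC): [IRQ0] PC=0: DEC 3 -> ACC=-3
Event 3 (EXEC): [IRQ0] PC=1: INC 1 -> ACC=-2
Event 4 (EXEC): [IRQ0] PC=2: IRET -> resume MAIN at PC=0 (depth now 0)
Event 5 (EXEC): [MAIN] PC=0: INC 4 -> ACC=2
Event 6 (EXEC): [MAIN] PC=1: DEC 3 -> ACC=-1
Event 7 (EXEC): [MAIN] PC=2: NOP
Event 8 (EXEC): [MAIN] PC=3: INC 5 -> ACC=4
Event 9 (EXEC): [MAIN] PC=4: HALT

Answer: 4 MAIN 0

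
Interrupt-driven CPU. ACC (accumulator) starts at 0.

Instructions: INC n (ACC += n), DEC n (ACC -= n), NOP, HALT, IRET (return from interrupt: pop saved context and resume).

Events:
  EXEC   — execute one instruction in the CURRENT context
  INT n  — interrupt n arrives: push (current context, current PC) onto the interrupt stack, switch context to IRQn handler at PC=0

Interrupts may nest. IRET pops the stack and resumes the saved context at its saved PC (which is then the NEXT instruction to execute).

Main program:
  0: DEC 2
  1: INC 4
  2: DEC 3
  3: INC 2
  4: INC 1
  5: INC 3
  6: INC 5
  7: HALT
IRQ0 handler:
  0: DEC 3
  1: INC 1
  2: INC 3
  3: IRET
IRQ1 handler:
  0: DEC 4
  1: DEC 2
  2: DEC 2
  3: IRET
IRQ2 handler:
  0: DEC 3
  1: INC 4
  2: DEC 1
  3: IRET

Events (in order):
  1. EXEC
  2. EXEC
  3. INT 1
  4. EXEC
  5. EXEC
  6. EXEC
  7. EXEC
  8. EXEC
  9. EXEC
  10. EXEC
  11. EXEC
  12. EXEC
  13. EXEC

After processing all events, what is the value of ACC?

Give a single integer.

Event 1 (EXEC): [MAIN] PC=0: DEC 2 -> ACC=-2
Event 2 (EXEC): [MAIN] PC=1: INC 4 -> ACC=2
Event 3 (INT 1): INT 1 arrives: push (MAIN, PC=2), enter IRQ1 at PC=0 (depth now 1)
Event 4 (EXEC): [IRQ1] PC=0: DEC 4 -> ACC=-2
Event 5 (EXEC): [IRQ1] PC=1: DEC 2 -> ACC=-4
Event 6 (EXEC): [IRQ1] PC=2: DEC 2 -> ACC=-6
Event 7 (EXEC): [IRQ1] PC=3: IRET -> resume MAIN at PC=2 (depth now 0)
Event 8 (EXEC): [MAIN] PC=2: DEC 3 -> ACC=-9
Event 9 (EXEC): [MAIN] PC=3: INC 2 -> ACC=-7
Event 10 (EXEC): [MAIN] PC=4: INC 1 -> ACC=-6
Event 11 (EXEC): [MAIN] PC=5: INC 3 -> ACC=-3
Event 12 (EXEC): [MAIN] PC=6: INC 5 -> ACC=2
Event 13 (EXEC): [MAIN] PC=7: HALT

Answer: 2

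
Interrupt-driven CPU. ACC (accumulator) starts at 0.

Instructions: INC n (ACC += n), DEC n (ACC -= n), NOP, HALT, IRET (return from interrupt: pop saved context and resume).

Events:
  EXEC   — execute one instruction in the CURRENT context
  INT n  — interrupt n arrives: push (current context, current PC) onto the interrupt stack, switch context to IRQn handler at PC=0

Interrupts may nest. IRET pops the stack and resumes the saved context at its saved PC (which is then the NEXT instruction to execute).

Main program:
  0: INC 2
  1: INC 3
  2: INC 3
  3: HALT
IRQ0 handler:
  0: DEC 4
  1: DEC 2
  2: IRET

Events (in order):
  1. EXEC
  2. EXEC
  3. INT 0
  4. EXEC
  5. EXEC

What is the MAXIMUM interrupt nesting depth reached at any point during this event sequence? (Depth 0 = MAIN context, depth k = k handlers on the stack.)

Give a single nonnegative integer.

Event 1 (EXEC): [MAIN] PC=0: INC 2 -> ACC=2 [depth=0]
Event 2 (EXEC): [MAIN] PC=1: INC 3 -> ACC=5 [depth=0]
Event 3 (INT 0): INT 0 arrives: push (MAIN, PC=2), enter IRQ0 at PC=0 (depth now 1) [depth=1]
Event 4 (EXEC): [IRQ0] PC=0: DEC 4 -> ACC=1 [depth=1]
Event 5 (EXEC): [IRQ0] PC=1: DEC 2 -> ACC=-1 [depth=1]
Max depth observed: 1

Answer: 1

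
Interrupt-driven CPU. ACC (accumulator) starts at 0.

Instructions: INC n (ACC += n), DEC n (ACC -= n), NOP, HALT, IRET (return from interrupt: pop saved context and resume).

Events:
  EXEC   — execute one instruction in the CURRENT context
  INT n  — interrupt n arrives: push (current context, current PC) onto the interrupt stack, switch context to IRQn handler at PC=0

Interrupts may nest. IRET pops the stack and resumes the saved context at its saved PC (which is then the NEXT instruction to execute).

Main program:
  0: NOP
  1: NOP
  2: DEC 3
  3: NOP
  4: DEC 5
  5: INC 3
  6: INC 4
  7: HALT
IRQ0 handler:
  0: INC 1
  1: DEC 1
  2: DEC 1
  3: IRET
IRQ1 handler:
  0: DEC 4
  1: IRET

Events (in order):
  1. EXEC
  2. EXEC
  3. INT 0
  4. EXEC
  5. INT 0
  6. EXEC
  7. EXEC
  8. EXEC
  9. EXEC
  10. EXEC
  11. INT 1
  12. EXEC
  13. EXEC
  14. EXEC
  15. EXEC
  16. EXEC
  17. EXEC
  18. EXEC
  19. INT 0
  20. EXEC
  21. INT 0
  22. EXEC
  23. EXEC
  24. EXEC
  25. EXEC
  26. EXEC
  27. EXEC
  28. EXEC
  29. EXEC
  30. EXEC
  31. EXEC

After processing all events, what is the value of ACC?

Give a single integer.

Answer: -9

Derivation:
Event 1 (EXEC): [MAIN] PC=0: NOP
Event 2 (EXEC): [MAIN] PC=1: NOP
Event 3 (INT 0): INT 0 arrives: push (MAIN, PC=2), enter IRQ0 at PC=0 (depth now 1)
Event 4 (EXEC): [IRQ0] PC=0: INC 1 -> ACC=1
Event 5 (INT 0): INT 0 arrives: push (IRQ0, PC=1), enter IRQ0 at PC=0 (depth now 2)
Event 6 (EXEC): [IRQ0] PC=0: INC 1 -> ACC=2
Event 7 (EXEC): [IRQ0] PC=1: DEC 1 -> ACC=1
Event 8 (EXEC): [IRQ0] PC=2: DEC 1 -> ACC=0
Event 9 (EXEC): [IRQ0] PC=3: IRET -> resume IRQ0 at PC=1 (depth now 1)
Event 10 (EXEC): [IRQ0] PC=1: DEC 1 -> ACC=-1
Event 11 (INT 1): INT 1 arrives: push (IRQ0, PC=2), enter IRQ1 at PC=0 (depth now 2)
Event 12 (EXEC): [IRQ1] PC=0: DEC 4 -> ACC=-5
Event 13 (EXEC): [IRQ1] PC=1: IRET -> resume IRQ0 at PC=2 (depth now 1)
Event 14 (EXEC): [IRQ0] PC=2: DEC 1 -> ACC=-6
Event 15 (EXEC): [IRQ0] PC=3: IRET -> resume MAIN at PC=2 (depth now 0)
Event 16 (EXEC): [MAIN] PC=2: DEC 3 -> ACC=-9
Event 17 (EXEC): [MAIN] PC=3: NOP
Event 18 (EXEC): [MAIN] PC=4: DEC 5 -> ACC=-14
Event 19 (INT 0): INT 0 arrives: push (MAIN, PC=5), enter IRQ0 at PC=0 (depth now 1)
Event 20 (EXEC): [IRQ0] PC=0: INC 1 -> ACC=-13
Event 21 (INT 0): INT 0 arrives: push (IRQ0, PC=1), enter IRQ0 at PC=0 (depth now 2)
Event 22 (EXEC): [IRQ0] PC=0: INC 1 -> ACC=-12
Event 23 (EXEC): [IRQ0] PC=1: DEC 1 -> ACC=-13
Event 24 (EXEC): [IRQ0] PC=2: DEC 1 -> ACC=-14
Event 25 (EXEC): [IRQ0] PC=3: IRET -> resume IRQ0 at PC=1 (depth now 1)
Event 26 (EXEC): [IRQ0] PC=1: DEC 1 -> ACC=-15
Event 27 (EXEC): [IRQ0] PC=2: DEC 1 -> ACC=-16
Event 28 (EXEC): [IRQ0] PC=3: IRET -> resume MAIN at PC=5 (depth now 0)
Event 29 (EXEC): [MAIN] PC=5: INC 3 -> ACC=-13
Event 30 (EXEC): [MAIN] PC=6: INC 4 -> ACC=-9
Event 31 (EXEC): [MAIN] PC=7: HALT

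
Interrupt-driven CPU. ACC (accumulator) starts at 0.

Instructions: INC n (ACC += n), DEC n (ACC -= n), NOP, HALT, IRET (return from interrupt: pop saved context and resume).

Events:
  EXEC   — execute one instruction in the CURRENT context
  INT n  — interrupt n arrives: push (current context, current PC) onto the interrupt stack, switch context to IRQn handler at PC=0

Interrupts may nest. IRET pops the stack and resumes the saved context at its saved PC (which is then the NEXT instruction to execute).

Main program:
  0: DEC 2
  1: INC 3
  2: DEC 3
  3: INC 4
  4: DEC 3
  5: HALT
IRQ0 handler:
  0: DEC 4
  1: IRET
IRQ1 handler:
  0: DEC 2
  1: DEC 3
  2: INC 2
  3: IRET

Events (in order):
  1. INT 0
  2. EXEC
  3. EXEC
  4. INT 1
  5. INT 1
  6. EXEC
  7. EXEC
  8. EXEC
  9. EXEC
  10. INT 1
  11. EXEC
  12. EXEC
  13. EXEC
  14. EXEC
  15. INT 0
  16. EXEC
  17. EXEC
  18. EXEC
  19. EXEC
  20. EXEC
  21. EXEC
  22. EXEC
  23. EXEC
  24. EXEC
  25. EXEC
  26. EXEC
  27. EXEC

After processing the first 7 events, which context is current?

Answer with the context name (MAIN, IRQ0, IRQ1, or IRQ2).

Answer: IRQ1

Derivation:
Event 1 (INT 0): INT 0 arrives: push (MAIN, PC=0), enter IRQ0 at PC=0 (depth now 1)
Event 2 (EXEC): [IRQ0] PC=0: DEC 4 -> ACC=-4
Event 3 (EXEC): [IRQ0] PC=1: IRET -> resume MAIN at PC=0 (depth now 0)
Event 4 (INT 1): INT 1 arrives: push (MAIN, PC=0), enter IRQ1 at PC=0 (depth now 1)
Event 5 (INT 1): INT 1 arrives: push (IRQ1, PC=0), enter IRQ1 at PC=0 (depth now 2)
Event 6 (EXEC): [IRQ1] PC=0: DEC 2 -> ACC=-6
Event 7 (EXEC): [IRQ1] PC=1: DEC 3 -> ACC=-9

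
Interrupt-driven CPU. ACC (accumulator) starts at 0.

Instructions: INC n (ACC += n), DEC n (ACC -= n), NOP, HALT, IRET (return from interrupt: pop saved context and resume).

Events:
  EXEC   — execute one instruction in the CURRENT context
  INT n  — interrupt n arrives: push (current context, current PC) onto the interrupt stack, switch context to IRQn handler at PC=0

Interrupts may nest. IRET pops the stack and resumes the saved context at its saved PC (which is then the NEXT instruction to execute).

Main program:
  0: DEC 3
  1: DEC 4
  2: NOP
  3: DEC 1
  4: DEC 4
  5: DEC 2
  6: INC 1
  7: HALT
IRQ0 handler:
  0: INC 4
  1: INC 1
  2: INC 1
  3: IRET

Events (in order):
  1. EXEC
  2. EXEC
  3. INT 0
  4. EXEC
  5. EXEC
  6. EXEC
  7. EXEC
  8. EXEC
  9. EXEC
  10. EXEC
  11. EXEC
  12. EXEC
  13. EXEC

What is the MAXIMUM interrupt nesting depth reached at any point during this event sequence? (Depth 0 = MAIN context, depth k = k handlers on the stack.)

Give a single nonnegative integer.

Answer: 1

Derivation:
Event 1 (EXEC): [MAIN] PC=0: DEC 3 -> ACC=-3 [depth=0]
Event 2 (EXEC): [MAIN] PC=1: DEC 4 -> ACC=-7 [depth=0]
Event 3 (INT 0): INT 0 arrives: push (MAIN, PC=2), enter IRQ0 at PC=0 (depth now 1) [depth=1]
Event 4 (EXEC): [IRQ0] PC=0: INC 4 -> ACC=-3 [depth=1]
Event 5 (EXEC): [IRQ0] PC=1: INC 1 -> ACC=-2 [depth=1]
Event 6 (EXEC): [IRQ0] PC=2: INC 1 -> ACC=-1 [depth=1]
Event 7 (EXEC): [IRQ0] PC=3: IRET -> resume MAIN at PC=2 (depth now 0) [depth=0]
Event 8 (EXEC): [MAIN] PC=2: NOP [depth=0]
Event 9 (EXEC): [MAIN] PC=3: DEC 1 -> ACC=-2 [depth=0]
Event 10 (EXEC): [MAIN] PC=4: DEC 4 -> ACC=-6 [depth=0]
Event 11 (EXEC): [MAIN] PC=5: DEC 2 -> ACC=-8 [depth=0]
Event 12 (EXEC): [MAIN] PC=6: INC 1 -> ACC=-7 [depth=0]
Event 13 (EXEC): [MAIN] PC=7: HALT [depth=0]
Max depth observed: 1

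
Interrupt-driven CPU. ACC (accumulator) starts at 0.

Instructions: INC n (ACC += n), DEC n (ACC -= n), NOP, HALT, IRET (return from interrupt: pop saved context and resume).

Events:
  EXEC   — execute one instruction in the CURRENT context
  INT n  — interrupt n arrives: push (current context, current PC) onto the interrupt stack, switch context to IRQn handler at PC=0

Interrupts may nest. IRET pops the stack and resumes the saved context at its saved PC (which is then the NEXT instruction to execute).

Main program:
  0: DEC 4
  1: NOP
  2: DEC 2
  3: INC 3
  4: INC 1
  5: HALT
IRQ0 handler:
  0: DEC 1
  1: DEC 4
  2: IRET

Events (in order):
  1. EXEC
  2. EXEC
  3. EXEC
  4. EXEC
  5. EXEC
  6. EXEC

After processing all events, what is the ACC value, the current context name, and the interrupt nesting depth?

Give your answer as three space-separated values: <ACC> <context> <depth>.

Event 1 (EXEC): [MAIN] PC=0: DEC 4 -> ACC=-4
Event 2 (EXEC): [MAIN] PC=1: NOP
Event 3 (EXEC): [MAIN] PC=2: DEC 2 -> ACC=-6
Event 4 (EXEC): [MAIN] PC=3: INC 3 -> ACC=-3
Event 5 (EXEC): [MAIN] PC=4: INC 1 -> ACC=-2
Event 6 (EXEC): [MAIN] PC=5: HALT

Answer: -2 MAIN 0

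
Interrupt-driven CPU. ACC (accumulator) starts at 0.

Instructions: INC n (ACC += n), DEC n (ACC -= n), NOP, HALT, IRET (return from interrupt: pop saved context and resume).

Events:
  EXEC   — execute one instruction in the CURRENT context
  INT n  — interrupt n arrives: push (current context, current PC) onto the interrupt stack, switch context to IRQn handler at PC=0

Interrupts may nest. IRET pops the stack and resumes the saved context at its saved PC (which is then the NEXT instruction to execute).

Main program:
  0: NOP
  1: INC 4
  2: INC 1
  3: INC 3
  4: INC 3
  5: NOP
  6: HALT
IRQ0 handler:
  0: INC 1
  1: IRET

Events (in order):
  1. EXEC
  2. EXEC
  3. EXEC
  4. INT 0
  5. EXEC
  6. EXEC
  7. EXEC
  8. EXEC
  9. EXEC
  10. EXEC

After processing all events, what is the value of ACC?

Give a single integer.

Answer: 12

Derivation:
Event 1 (EXEC): [MAIN] PC=0: NOP
Event 2 (EXEC): [MAIN] PC=1: INC 4 -> ACC=4
Event 3 (EXEC): [MAIN] PC=2: INC 1 -> ACC=5
Event 4 (INT 0): INT 0 arrives: push (MAIN, PC=3), enter IRQ0 at PC=0 (depth now 1)
Event 5 (EXEC): [IRQ0] PC=0: INC 1 -> ACC=6
Event 6 (EXEC): [IRQ0] PC=1: IRET -> resume MAIN at PC=3 (depth now 0)
Event 7 (EXEC): [MAIN] PC=3: INC 3 -> ACC=9
Event 8 (EXEC): [MAIN] PC=4: INC 3 -> ACC=12
Event 9 (EXEC): [MAIN] PC=5: NOP
Event 10 (EXEC): [MAIN] PC=6: HALT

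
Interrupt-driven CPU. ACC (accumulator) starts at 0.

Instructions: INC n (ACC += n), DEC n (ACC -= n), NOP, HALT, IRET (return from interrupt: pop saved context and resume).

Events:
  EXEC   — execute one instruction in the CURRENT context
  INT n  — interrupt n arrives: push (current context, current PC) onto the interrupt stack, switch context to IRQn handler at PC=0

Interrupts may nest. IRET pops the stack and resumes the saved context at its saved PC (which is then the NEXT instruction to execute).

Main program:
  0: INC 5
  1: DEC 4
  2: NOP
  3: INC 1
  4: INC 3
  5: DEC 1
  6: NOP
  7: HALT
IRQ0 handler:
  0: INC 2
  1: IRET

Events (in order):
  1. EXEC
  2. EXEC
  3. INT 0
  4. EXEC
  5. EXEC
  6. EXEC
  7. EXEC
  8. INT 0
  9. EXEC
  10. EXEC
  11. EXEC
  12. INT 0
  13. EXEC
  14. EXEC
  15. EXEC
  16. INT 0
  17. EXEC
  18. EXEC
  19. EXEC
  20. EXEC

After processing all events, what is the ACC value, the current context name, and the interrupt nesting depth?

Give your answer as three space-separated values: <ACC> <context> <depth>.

Event 1 (EXEC): [MAIN] PC=0: INC 5 -> ACC=5
Event 2 (EXEC): [MAIN] PC=1: DEC 4 -> ACC=1
Event 3 (INT 0): INT 0 arrives: push (MAIN, PC=2), enter IRQ0 at PC=0 (depth now 1)
Event 4 (EXEC): [IRQ0] PC=0: INC 2 -> ACC=3
Event 5 (EXEC): [IRQ0] PC=1: IRET -> resume MAIN at PC=2 (depth now 0)
Event 6 (EXEC): [MAIN] PC=2: NOP
Event 7 (EXEC): [MAIN] PC=3: INC 1 -> ACC=4
Event 8 (INT 0): INT 0 arrives: push (MAIN, PC=4), enter IRQ0 at PC=0 (depth now 1)
Event 9 (EXEC): [IRQ0] PC=0: INC 2 -> ACC=6
Event 10 (EXEC): [IRQ0] PC=1: IRET -> resume MAIN at PC=4 (depth now 0)
Event 11 (EXEC): [MAIN] PC=4: INC 3 -> ACC=9
Event 12 (INT 0): INT 0 arrives: push (MAIN, PC=5), enter IRQ0 at PC=0 (depth now 1)
Event 13 (EXEC): [IRQ0] PC=0: INC 2 -> ACC=11
Event 14 (EXEC): [IRQ0] PC=1: IRET -> resume MAIN at PC=5 (depth now 0)
Event 15 (EXEC): [MAIN] PC=5: DEC 1 -> ACC=10
Event 16 (INT 0): INT 0 arrives: push (MAIN, PC=6), enter IRQ0 at PC=0 (depth now 1)
Event 17 (EXEC): [IRQ0] PC=0: INC 2 -> ACC=12
Event 18 (EXEC): [IRQ0] PC=1: IRET -> resume MAIN at PC=6 (depth now 0)
Event 19 (EXEC): [MAIN] PC=6: NOP
Event 20 (EXEC): [MAIN] PC=7: HALT

Answer: 12 MAIN 0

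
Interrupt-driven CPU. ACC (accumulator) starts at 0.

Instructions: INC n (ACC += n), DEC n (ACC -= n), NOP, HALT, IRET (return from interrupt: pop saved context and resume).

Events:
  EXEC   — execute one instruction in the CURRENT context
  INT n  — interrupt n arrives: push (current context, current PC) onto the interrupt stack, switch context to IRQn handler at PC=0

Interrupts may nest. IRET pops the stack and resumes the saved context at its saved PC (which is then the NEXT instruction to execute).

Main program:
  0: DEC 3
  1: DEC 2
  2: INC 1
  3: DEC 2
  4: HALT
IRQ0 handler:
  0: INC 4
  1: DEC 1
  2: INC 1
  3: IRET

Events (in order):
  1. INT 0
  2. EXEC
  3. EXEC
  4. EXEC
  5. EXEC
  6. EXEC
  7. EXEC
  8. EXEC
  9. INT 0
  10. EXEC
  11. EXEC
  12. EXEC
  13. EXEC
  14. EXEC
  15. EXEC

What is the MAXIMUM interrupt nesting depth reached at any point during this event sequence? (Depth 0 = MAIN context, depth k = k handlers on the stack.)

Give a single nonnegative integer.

Answer: 1

Derivation:
Event 1 (INT 0): INT 0 arrives: push (MAIN, PC=0), enter IRQ0 at PC=0 (depth now 1) [depth=1]
Event 2 (EXEC): [IRQ0] PC=0: INC 4 -> ACC=4 [depth=1]
Event 3 (EXEC): [IRQ0] PC=1: DEC 1 -> ACC=3 [depth=1]
Event 4 (EXEC): [IRQ0] PC=2: INC 1 -> ACC=4 [depth=1]
Event 5 (EXEC): [IRQ0] PC=3: IRET -> resume MAIN at PC=0 (depth now 0) [depth=0]
Event 6 (EXEC): [MAIN] PC=0: DEC 3 -> ACC=1 [depth=0]
Event 7 (EXEC): [MAIN] PC=1: DEC 2 -> ACC=-1 [depth=0]
Event 8 (EXEC): [MAIN] PC=2: INC 1 -> ACC=0 [depth=0]
Event 9 (INT 0): INT 0 arrives: push (MAIN, PC=3), enter IRQ0 at PC=0 (depth now 1) [depth=1]
Event 10 (EXEC): [IRQ0] PC=0: INC 4 -> ACC=4 [depth=1]
Event 11 (EXEC): [IRQ0] PC=1: DEC 1 -> ACC=3 [depth=1]
Event 12 (EXEC): [IRQ0] PC=2: INC 1 -> ACC=4 [depth=1]
Event 13 (EXEC): [IRQ0] PC=3: IRET -> resume MAIN at PC=3 (depth now 0) [depth=0]
Event 14 (EXEC): [MAIN] PC=3: DEC 2 -> ACC=2 [depth=0]
Event 15 (EXEC): [MAIN] PC=4: HALT [depth=0]
Max depth observed: 1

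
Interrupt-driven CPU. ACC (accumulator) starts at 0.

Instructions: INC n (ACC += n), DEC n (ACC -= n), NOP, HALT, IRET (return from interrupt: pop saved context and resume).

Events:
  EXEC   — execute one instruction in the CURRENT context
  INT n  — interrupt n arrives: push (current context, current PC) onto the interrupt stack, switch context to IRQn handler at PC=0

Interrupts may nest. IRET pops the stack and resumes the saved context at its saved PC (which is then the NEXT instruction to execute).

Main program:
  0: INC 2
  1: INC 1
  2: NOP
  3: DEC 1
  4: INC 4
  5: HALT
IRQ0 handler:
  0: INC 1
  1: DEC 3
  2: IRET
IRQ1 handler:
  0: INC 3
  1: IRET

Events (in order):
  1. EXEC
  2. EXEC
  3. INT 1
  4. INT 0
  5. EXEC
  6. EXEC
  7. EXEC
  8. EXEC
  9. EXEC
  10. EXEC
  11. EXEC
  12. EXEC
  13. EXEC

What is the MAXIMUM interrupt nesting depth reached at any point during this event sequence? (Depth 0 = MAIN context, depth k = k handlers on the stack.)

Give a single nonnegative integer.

Event 1 (EXEC): [MAIN] PC=0: INC 2 -> ACC=2 [depth=0]
Event 2 (EXEC): [MAIN] PC=1: INC 1 -> ACC=3 [depth=0]
Event 3 (INT 1): INT 1 arrives: push (MAIN, PC=2), enter IRQ1 at PC=0 (depth now 1) [depth=1]
Event 4 (INT 0): INT 0 arrives: push (IRQ1, PC=0), enter IRQ0 at PC=0 (depth now 2) [depth=2]
Event 5 (EXEC): [IRQ0] PC=0: INC 1 -> ACC=4 [depth=2]
Event 6 (EXEC): [IRQ0] PC=1: DEC 3 -> ACC=1 [depth=2]
Event 7 (EXEC): [IRQ0] PC=2: IRET -> resume IRQ1 at PC=0 (depth now 1) [depth=1]
Event 8 (EXEC): [IRQ1] PC=0: INC 3 -> ACC=4 [depth=1]
Event 9 (EXEC): [IRQ1] PC=1: IRET -> resume MAIN at PC=2 (depth now 0) [depth=0]
Event 10 (EXEC): [MAIN] PC=2: NOP [depth=0]
Event 11 (EXEC): [MAIN] PC=3: DEC 1 -> ACC=3 [depth=0]
Event 12 (EXEC): [MAIN] PC=4: INC 4 -> ACC=7 [depth=0]
Event 13 (EXEC): [MAIN] PC=5: HALT [depth=0]
Max depth observed: 2

Answer: 2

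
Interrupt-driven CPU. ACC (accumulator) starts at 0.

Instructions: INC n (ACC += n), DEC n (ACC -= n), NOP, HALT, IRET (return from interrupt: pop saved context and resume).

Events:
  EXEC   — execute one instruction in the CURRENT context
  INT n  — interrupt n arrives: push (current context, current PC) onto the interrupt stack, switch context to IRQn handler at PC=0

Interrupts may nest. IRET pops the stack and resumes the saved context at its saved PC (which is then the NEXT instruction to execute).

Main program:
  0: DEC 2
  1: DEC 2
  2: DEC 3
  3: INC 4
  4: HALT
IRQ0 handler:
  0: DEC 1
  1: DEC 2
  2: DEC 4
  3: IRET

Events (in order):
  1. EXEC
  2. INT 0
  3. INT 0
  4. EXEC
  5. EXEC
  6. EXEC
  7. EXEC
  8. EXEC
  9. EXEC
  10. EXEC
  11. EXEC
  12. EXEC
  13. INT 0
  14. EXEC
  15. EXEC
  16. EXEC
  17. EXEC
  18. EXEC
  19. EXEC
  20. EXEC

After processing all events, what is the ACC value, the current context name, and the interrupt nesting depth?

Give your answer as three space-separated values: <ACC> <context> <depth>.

Answer: -24 MAIN 0

Derivation:
Event 1 (EXEC): [MAIN] PC=0: DEC 2 -> ACC=-2
Event 2 (INT 0): INT 0 arrives: push (MAIN, PC=1), enter IRQ0 at PC=0 (depth now 1)
Event 3 (INT 0): INT 0 arrives: push (IRQ0, PC=0), enter IRQ0 at PC=0 (depth now 2)
Event 4 (EXEC): [IRQ0] PC=0: DEC 1 -> ACC=-3
Event 5 (EXEC): [IRQ0] PC=1: DEC 2 -> ACC=-5
Event 6 (EXEC): [IRQ0] PC=2: DEC 4 -> ACC=-9
Event 7 (EXEC): [IRQ0] PC=3: IRET -> resume IRQ0 at PC=0 (depth now 1)
Event 8 (EXEC): [IRQ0] PC=0: DEC 1 -> ACC=-10
Event 9 (EXEC): [IRQ0] PC=1: DEC 2 -> ACC=-12
Event 10 (EXEC): [IRQ0] PC=2: DEC 4 -> ACC=-16
Event 11 (EXEC): [IRQ0] PC=3: IRET -> resume MAIN at PC=1 (depth now 0)
Event 12 (EXEC): [MAIN] PC=1: DEC 2 -> ACC=-18
Event 13 (INT 0): INT 0 arrives: push (MAIN, PC=2), enter IRQ0 at PC=0 (depth now 1)
Event 14 (EXEC): [IRQ0] PC=0: DEC 1 -> ACC=-19
Event 15 (EXEC): [IRQ0] PC=1: DEC 2 -> ACC=-21
Event 16 (EXEC): [IRQ0] PC=2: DEC 4 -> ACC=-25
Event 17 (EXEC): [IRQ0] PC=3: IRET -> resume MAIN at PC=2 (depth now 0)
Event 18 (EXEC): [MAIN] PC=2: DEC 3 -> ACC=-28
Event 19 (EXEC): [MAIN] PC=3: INC 4 -> ACC=-24
Event 20 (EXEC): [MAIN] PC=4: HALT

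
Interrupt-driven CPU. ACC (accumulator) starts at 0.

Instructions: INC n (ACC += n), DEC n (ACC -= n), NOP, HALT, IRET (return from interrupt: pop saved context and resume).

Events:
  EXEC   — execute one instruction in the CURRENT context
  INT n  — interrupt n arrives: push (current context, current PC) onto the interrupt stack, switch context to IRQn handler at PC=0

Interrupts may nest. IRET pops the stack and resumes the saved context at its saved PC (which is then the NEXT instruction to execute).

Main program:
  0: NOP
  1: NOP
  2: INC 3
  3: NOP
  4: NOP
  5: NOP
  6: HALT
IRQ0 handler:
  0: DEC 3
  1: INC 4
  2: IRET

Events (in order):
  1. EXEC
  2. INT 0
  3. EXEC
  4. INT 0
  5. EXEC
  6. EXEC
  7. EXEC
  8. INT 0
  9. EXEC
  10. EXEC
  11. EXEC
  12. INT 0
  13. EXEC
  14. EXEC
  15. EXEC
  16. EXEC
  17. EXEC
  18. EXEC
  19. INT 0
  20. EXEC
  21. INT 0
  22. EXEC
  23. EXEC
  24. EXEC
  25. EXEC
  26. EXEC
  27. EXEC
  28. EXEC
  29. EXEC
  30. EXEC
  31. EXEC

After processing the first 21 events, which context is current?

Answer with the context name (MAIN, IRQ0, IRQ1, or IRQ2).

Answer: IRQ0

Derivation:
Event 1 (EXEC): [MAIN] PC=0: NOP
Event 2 (INT 0): INT 0 arrives: push (MAIN, PC=1), enter IRQ0 at PC=0 (depth now 1)
Event 3 (EXEC): [IRQ0] PC=0: DEC 3 -> ACC=-3
Event 4 (INT 0): INT 0 arrives: push (IRQ0, PC=1), enter IRQ0 at PC=0 (depth now 2)
Event 5 (EXEC): [IRQ0] PC=0: DEC 3 -> ACC=-6
Event 6 (EXEC): [IRQ0] PC=1: INC 4 -> ACC=-2
Event 7 (EXEC): [IRQ0] PC=2: IRET -> resume IRQ0 at PC=1 (depth now 1)
Event 8 (INT 0): INT 0 arrives: push (IRQ0, PC=1), enter IRQ0 at PC=0 (depth now 2)
Event 9 (EXEC): [IRQ0] PC=0: DEC 3 -> ACC=-5
Event 10 (EXEC): [IRQ0] PC=1: INC 4 -> ACC=-1
Event 11 (EXEC): [IRQ0] PC=2: IRET -> resume IRQ0 at PC=1 (depth now 1)
Event 12 (INT 0): INT 0 arrives: push (IRQ0, PC=1), enter IRQ0 at PC=0 (depth now 2)
Event 13 (EXEC): [IRQ0] PC=0: DEC 3 -> ACC=-4
Event 14 (EXEC): [IRQ0] PC=1: INC 4 -> ACC=0
Event 15 (EXEC): [IRQ0] PC=2: IRET -> resume IRQ0 at PC=1 (depth now 1)
Event 16 (EXEC): [IRQ0] PC=1: INC 4 -> ACC=4
Event 17 (EXEC): [IRQ0] PC=2: IRET -> resume MAIN at PC=1 (depth now 0)
Event 18 (EXEC): [MAIN] PC=1: NOP
Event 19 (INT 0): INT 0 arrives: push (MAIN, PC=2), enter IRQ0 at PC=0 (depth now 1)
Event 20 (EXEC): [IRQ0] PC=0: DEC 3 -> ACC=1
Event 21 (INT 0): INT 0 arrives: push (IRQ0, PC=1), enter IRQ0 at PC=0 (depth now 2)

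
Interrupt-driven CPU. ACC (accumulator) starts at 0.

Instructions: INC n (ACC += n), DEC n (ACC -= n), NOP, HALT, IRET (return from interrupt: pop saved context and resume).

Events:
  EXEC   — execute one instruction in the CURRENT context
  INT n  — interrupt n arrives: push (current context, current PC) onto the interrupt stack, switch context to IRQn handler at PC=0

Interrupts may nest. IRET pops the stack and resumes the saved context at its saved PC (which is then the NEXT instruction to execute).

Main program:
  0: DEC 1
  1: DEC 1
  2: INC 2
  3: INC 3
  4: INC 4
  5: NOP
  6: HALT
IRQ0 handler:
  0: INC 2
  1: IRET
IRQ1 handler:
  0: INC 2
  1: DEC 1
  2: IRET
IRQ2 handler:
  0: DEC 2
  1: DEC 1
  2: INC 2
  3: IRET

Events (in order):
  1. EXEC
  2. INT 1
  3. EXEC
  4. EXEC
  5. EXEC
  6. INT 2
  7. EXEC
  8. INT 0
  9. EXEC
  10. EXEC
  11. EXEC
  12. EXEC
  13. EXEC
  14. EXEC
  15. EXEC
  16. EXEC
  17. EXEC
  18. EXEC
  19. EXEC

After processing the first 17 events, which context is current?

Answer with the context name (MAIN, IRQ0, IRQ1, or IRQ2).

Event 1 (EXEC): [MAIN] PC=0: DEC 1 -> ACC=-1
Event 2 (INT 1): INT 1 arrives: push (MAIN, PC=1), enter IRQ1 at PC=0 (depth now 1)
Event 3 (EXEC): [IRQ1] PC=0: INC 2 -> ACC=1
Event 4 (EXEC): [IRQ1] PC=1: DEC 1 -> ACC=0
Event 5 (EXEC): [IRQ1] PC=2: IRET -> resume MAIN at PC=1 (depth now 0)
Event 6 (INT 2): INT 2 arrives: push (MAIN, PC=1), enter IRQ2 at PC=0 (depth now 1)
Event 7 (EXEC): [IRQ2] PC=0: DEC 2 -> ACC=-2
Event 8 (INT 0): INT 0 arrives: push (IRQ2, PC=1), enter IRQ0 at PC=0 (depth now 2)
Event 9 (EXEC): [IRQ0] PC=0: INC 2 -> ACC=0
Event 10 (EXEC): [IRQ0] PC=1: IRET -> resume IRQ2 at PC=1 (depth now 1)
Event 11 (EXEC): [IRQ2] PC=1: DEC 1 -> ACC=-1
Event 12 (EXEC): [IRQ2] PC=2: INC 2 -> ACC=1
Event 13 (EXEC): [IRQ2] PC=3: IRET -> resume MAIN at PC=1 (depth now 0)
Event 14 (EXEC): [MAIN] PC=1: DEC 1 -> ACC=0
Event 15 (EXEC): [MAIN] PC=2: INC 2 -> ACC=2
Event 16 (EXEC): [MAIN] PC=3: INC 3 -> ACC=5
Event 17 (EXEC): [MAIN] PC=4: INC 4 -> ACC=9

Answer: MAIN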